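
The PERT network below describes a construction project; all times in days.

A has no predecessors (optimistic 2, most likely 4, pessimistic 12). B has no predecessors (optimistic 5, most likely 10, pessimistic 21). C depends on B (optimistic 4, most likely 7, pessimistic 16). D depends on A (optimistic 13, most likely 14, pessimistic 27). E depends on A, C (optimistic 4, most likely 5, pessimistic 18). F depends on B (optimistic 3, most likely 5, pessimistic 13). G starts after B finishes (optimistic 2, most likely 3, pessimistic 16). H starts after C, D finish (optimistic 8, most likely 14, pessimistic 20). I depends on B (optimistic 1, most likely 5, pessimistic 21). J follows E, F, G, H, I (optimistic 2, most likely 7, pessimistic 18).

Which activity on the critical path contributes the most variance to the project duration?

te_A = (2 + 4·4 + 12)/6 = 30/6 = 5; σ²_A = ((12−2)/6)² = 2.778
te_B = (5 + 4·10 + 21)/6 = 66/6 = 11; σ²_B = ((21−5)/6)² = 7.111
te_C = (4 + 4·7 + 16)/6 = 48/6 = 8; σ²_C = ((16−4)/6)² = 4.000
te_D = (13 + 4·14 + 27)/6 = 96/6 = 16; σ²_D = ((27−13)/6)² = 5.444
te_E = (4 + 4·5 + 18)/6 = 42/6 = 7; σ²_E = ((18−4)/6)² = 5.444
te_F = (3 + 4·5 + 13)/6 = 36/6 = 6; σ²_F = ((13−3)/6)² = 2.778
te_G = (2 + 4·3 + 16)/6 = 30/6 = 5; σ²_G = ((16−2)/6)² = 5.444
te_H = (8 + 4·14 + 20)/6 = 84/6 = 14; σ²_H = ((20−8)/6)² = 4.000
te_I = (1 + 4·5 + 21)/6 = 42/6 = 7; σ²_I = ((21−1)/6)² = 11.111
te_J = (2 + 4·7 + 18)/6 = 48/6 = 8; σ²_J = ((18−2)/6)² = 7.111

Forward pass:
ES_A = 0; EF_A = 5
ES_B = 0; EF_B = 11
ES_C = 11; EF_C = 11+8 = 19
ES_D = 5; EF_D = 5+16 = 21
ES_E = max(EF_A=5, EF_C=19) = 19; EF_E = 19+7 = 26
ES_F = 11; EF_F = 11+6 = 17
ES_G = 11; EF_G = 11+5 = 16
ES_H = max(EF_C=19, EF_D=21) = 21; EF_H = 21+14 = 35
ES_I = 11; EF_I = 11+7 = 18
ES_J = max(EF_E=26, EF_F=17, EF_G=16, EF_H=35, EF_I=18) = 35; EF_J = 35+8 = 43
Expected project duration μ = 43 days. Critical path: A → D → H → J.

Variances on critical path: σ²_A=2.778, σ²_D=5.444, σ²_H=4.000, σ²_J=7.111.
Largest is σ²_J = 7.111.

J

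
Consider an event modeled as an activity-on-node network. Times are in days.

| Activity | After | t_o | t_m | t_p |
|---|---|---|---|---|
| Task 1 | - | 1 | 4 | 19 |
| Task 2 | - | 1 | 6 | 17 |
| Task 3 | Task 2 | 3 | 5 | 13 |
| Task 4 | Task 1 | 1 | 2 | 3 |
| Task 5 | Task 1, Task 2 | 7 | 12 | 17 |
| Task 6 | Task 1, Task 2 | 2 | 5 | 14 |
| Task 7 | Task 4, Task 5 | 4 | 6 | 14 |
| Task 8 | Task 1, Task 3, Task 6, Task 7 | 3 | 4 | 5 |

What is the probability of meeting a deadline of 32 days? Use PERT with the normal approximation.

te_Task 1 = (1 + 4·4 + 19)/6 = 36/6 = 6; σ²_Task 1 = ((19−1)/6)² = 9.000
te_Task 2 = (1 + 4·6 + 17)/6 = 42/6 = 7; σ²_Task 2 = ((17−1)/6)² = 7.111
te_Task 3 = (3 + 4·5 + 13)/6 = 36/6 = 6; σ²_Task 3 = ((13−3)/6)² = 2.778
te_Task 4 = (1 + 4·2 + 3)/6 = 12/6 = 2; σ²_Task 4 = ((3−1)/6)² = 0.111
te_Task 5 = (7 + 4·12 + 17)/6 = 72/6 = 12; σ²_Task 5 = ((17−7)/6)² = 2.778
te_Task 6 = (2 + 4·5 + 14)/6 = 36/6 = 6; σ²_Task 6 = ((14−2)/6)² = 4.000
te_Task 7 = (4 + 4·6 + 14)/6 = 42/6 = 7; σ²_Task 7 = ((14−4)/6)² = 2.778
te_Task 8 = (3 + 4·4 + 5)/6 = 24/6 = 4; σ²_Task 8 = ((5−3)/6)² = 0.111

Forward pass:
ES_Task 1 = 0; EF_Task 1 = 6
ES_Task 2 = 0; EF_Task 2 = 7
ES_Task 3 = 7; EF_Task 3 = 7+6 = 13
ES_Task 4 = 6; EF_Task 4 = 6+2 = 8
ES_Task 5 = max(EF_Task 1=6, EF_Task 2=7) = 7; EF_Task 5 = 7+12 = 19
ES_Task 6 = max(EF_Task 1=6, EF_Task 2=7) = 7; EF_Task 6 = 7+6 = 13
ES_Task 7 = max(EF_Task 4=8, EF_Task 5=19) = 19; EF_Task 7 = 19+7 = 26
ES_Task 8 = max(EF_Task 1=6, EF_Task 3=13, EF_Task 6=13, EF_Task 7=26) = 26; EF_Task 8 = 26+4 = 30
Expected project duration μ = 30 days. Critical path: Task 2 → Task 5 → Task 7 → Task 8.

Variance along critical path = 7.111 + 2.778 + 2.778 + 0.111 = 12.778; σ = √12.778 = 3.575 days.
Z = (32 − 30) / 3.575 = 0.560
P(T ≤ 32) = Φ(0.560) ≈ 0.712

0.712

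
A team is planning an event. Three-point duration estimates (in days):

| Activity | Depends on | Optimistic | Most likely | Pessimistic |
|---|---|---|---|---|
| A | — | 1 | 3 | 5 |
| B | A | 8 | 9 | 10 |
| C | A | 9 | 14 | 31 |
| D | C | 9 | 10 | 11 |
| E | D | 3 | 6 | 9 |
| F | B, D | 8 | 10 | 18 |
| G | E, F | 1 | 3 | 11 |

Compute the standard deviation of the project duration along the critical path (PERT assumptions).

te_A = (1 + 4·3 + 5)/6 = 18/6 = 3; σ²_A = ((5−1)/6)² = 0.444
te_B = (8 + 4·9 + 10)/6 = 54/6 = 9; σ²_B = ((10−8)/6)² = 0.111
te_C = (9 + 4·14 + 31)/6 = 96/6 = 16; σ²_C = ((31−9)/6)² = 13.444
te_D = (9 + 4·10 + 11)/6 = 60/6 = 10; σ²_D = ((11−9)/6)² = 0.111
te_E = (3 + 4·6 + 9)/6 = 36/6 = 6; σ²_E = ((9−3)/6)² = 1.000
te_F = (8 + 4·10 + 18)/6 = 66/6 = 11; σ²_F = ((18−8)/6)² = 2.778
te_G = (1 + 4·3 + 11)/6 = 24/6 = 4; σ²_G = ((11−1)/6)² = 2.778

Forward pass:
ES_A = 0; EF_A = 3
ES_B = 3; EF_B = 3+9 = 12
ES_C = 3; EF_C = 3+16 = 19
ES_D = 19; EF_D = 19+10 = 29
ES_E = 29; EF_E = 29+6 = 35
ES_F = max(EF_B=12, EF_D=29) = 29; EF_F = 29+11 = 40
ES_G = max(EF_E=35, EF_F=40) = 40; EF_G = 40+4 = 44
Expected project duration μ = 44 days. Critical path: A → C → D → F → G.

Variance along critical path = 0.444 + 13.444 + 0.111 + 2.778 + 2.778 = 19.556
σ = √19.556 = 4.422 days

4.42 days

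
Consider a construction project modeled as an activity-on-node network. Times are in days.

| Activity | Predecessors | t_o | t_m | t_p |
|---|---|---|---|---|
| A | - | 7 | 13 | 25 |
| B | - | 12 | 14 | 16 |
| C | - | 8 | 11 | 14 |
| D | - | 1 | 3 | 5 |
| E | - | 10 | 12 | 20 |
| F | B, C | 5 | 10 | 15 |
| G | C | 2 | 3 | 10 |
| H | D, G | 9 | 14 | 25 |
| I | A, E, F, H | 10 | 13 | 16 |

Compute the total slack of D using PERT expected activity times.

12 days

te_A = (7 + 4·13 + 25)/6 = 84/6 = 14
te_B = (12 + 4·14 + 16)/6 = 84/6 = 14
te_C = (8 + 4·11 + 14)/6 = 66/6 = 11
te_D = (1 + 4·3 + 5)/6 = 18/6 = 3
te_E = (10 + 4·12 + 20)/6 = 78/6 = 13
te_F = (5 + 4·10 + 15)/6 = 60/6 = 10
te_G = (2 + 4·3 + 10)/6 = 24/6 = 4
te_H = (9 + 4·14 + 25)/6 = 90/6 = 15
te_I = (10 + 4·13 + 16)/6 = 78/6 = 13

Forward pass:
ES_A = 0; EF_A = 14
ES_B = 0; EF_B = 14
ES_C = 0; EF_C = 11
ES_D = 0; EF_D = 3
ES_E = 0; EF_E = 13
ES_F = max(EF_B=14, EF_C=11) = 14; EF_F = 14+10 = 24
ES_G = 11; EF_G = 11+4 = 15
ES_H = max(EF_D=3, EF_G=15) = 15; EF_H = 15+15 = 30
ES_I = max(EF_A=14, EF_E=13, EF_F=24, EF_H=30) = 30; EF_I = 30+13 = 43
Expected project duration μ = 43 days. Critical path: C → G → H → I.

Backward pass:
LF_I = 43; LS_I = 43−13 = 30
LF_H = LS_I = 30; LS_H = 30−15 = 15
LF_G = LS_H = 15; LS_G = 15−4 = 11
LF_F = LS_I = 30; LS_F = 30−10 = 20
LF_E = LS_I = 30; LS_E = 30−13 = 17
LF_D = LS_H = 15; LS_D = 15−3 = 12
LF_C = min(LS_F=20, LS_G=11) = 11; LS_C = 11−11 = 0
LF_B = LS_F = 20; LS_B = 20−14 = 6
LF_A = LS_I = 30; LS_A = 30−14 = 16
Slack_D = LS_D − ES_D = 12 − 0 = 12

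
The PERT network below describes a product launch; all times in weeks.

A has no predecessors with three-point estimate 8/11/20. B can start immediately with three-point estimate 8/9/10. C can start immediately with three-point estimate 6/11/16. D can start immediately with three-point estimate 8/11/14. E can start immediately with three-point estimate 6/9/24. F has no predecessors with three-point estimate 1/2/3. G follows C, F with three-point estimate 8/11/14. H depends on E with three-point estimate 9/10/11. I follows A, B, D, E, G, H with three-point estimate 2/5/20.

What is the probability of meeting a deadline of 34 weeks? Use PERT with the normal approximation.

0.919

te_A = (8 + 4·11 + 20)/6 = 72/6 = 12; σ²_A = ((20−8)/6)² = 4.000
te_B = (8 + 4·9 + 10)/6 = 54/6 = 9; σ²_B = ((10−8)/6)² = 0.111
te_C = (6 + 4·11 + 16)/6 = 66/6 = 11; σ²_C = ((16−6)/6)² = 2.778
te_D = (8 + 4·11 + 14)/6 = 66/6 = 11; σ²_D = ((14−8)/6)² = 1.000
te_E = (6 + 4·9 + 24)/6 = 66/6 = 11; σ²_E = ((24−6)/6)² = 9.000
te_F = (1 + 4·2 + 3)/6 = 12/6 = 2; σ²_F = ((3−1)/6)² = 0.111
te_G = (8 + 4·11 + 14)/6 = 66/6 = 11; σ²_G = ((14−8)/6)² = 1.000
te_H = (9 + 4·10 + 11)/6 = 60/6 = 10; σ²_H = ((11−9)/6)² = 0.111
te_I = (2 + 4·5 + 20)/6 = 42/6 = 7; σ²_I = ((20−2)/6)² = 9.000

Forward pass:
ES_A = 0; EF_A = 12
ES_B = 0; EF_B = 9
ES_C = 0; EF_C = 11
ES_D = 0; EF_D = 11
ES_E = 0; EF_E = 11
ES_F = 0; EF_F = 2
ES_G = max(EF_C=11, EF_F=2) = 11; EF_G = 11+11 = 22
ES_H = 11; EF_H = 11+10 = 21
ES_I = max(EF_A=12, EF_B=9, EF_D=11, EF_E=11, EF_G=22, EF_H=21) = 22; EF_I = 22+7 = 29
Expected project duration μ = 29 weeks. Critical path: C → G → I.

Variance along critical path = 2.778 + 1.000 + 9.000 = 12.778; σ = √12.778 = 3.575 weeks.
Z = (34 − 29) / 3.575 = 1.399
P(T ≤ 34) = Φ(1.399) ≈ 0.919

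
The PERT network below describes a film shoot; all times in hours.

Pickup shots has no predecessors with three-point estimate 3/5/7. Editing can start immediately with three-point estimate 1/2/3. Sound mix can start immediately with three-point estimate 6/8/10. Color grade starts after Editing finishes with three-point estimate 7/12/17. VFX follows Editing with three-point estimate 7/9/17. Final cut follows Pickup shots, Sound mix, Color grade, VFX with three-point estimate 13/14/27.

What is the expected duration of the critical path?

30 hours

te_Pickup shots = (3 + 4·5 + 7)/6 = 30/6 = 5
te_Editing = (1 + 4·2 + 3)/6 = 12/6 = 2
te_Sound mix = (6 + 4·8 + 10)/6 = 48/6 = 8
te_Color grade = (7 + 4·12 + 17)/6 = 72/6 = 12
te_VFX = (7 + 4·9 + 17)/6 = 60/6 = 10
te_Final cut = (13 + 4·14 + 27)/6 = 96/6 = 16

Forward pass:
ES_Pickup shots = 0; EF_Pickup shots = 5
ES_Editing = 0; EF_Editing = 2
ES_Sound mix = 0; EF_Sound mix = 8
ES_Color grade = 2; EF_Color grade = 2+12 = 14
ES_VFX = 2; EF_VFX = 2+10 = 12
ES_Final cut = max(EF_Pickup shots=5, EF_Sound mix=8, EF_Color grade=14, EF_VFX=12) = 14; EF_Final cut = 14+16 = 30
Expected project duration μ = 30 hours. Critical path: Editing → Color grade → Final cut.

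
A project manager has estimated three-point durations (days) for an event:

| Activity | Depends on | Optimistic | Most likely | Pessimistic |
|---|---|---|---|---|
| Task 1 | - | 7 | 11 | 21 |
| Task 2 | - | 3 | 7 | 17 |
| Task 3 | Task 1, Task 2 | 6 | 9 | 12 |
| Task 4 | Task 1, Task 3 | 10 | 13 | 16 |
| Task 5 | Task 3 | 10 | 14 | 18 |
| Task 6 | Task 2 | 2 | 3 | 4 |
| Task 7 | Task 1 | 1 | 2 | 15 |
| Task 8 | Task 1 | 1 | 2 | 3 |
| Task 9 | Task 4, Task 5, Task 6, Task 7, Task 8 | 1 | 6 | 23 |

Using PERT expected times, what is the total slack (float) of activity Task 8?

21 days

te_Task 1 = (7 + 4·11 + 21)/6 = 72/6 = 12
te_Task 2 = (3 + 4·7 + 17)/6 = 48/6 = 8
te_Task 3 = (6 + 4·9 + 12)/6 = 54/6 = 9
te_Task 4 = (10 + 4·13 + 16)/6 = 78/6 = 13
te_Task 5 = (10 + 4·14 + 18)/6 = 84/6 = 14
te_Task 6 = (2 + 4·3 + 4)/6 = 18/6 = 3
te_Task 7 = (1 + 4·2 + 15)/6 = 24/6 = 4
te_Task 8 = (1 + 4·2 + 3)/6 = 12/6 = 2
te_Task 9 = (1 + 4·6 + 23)/6 = 48/6 = 8

Forward pass:
ES_Task 1 = 0; EF_Task 1 = 12
ES_Task 2 = 0; EF_Task 2 = 8
ES_Task 3 = max(EF_Task 1=12, EF_Task 2=8) = 12; EF_Task 3 = 12+9 = 21
ES_Task 4 = max(EF_Task 1=12, EF_Task 3=21) = 21; EF_Task 4 = 21+13 = 34
ES_Task 5 = 21; EF_Task 5 = 21+14 = 35
ES_Task 6 = 8; EF_Task 6 = 8+3 = 11
ES_Task 7 = 12; EF_Task 7 = 12+4 = 16
ES_Task 8 = 12; EF_Task 8 = 12+2 = 14
ES_Task 9 = max(EF_Task 4=34, EF_Task 5=35, EF_Task 6=11, EF_Task 7=16, EF_Task 8=14) = 35; EF_Task 9 = 35+8 = 43
Expected project duration μ = 43 days. Critical path: Task 1 → Task 3 → Task 5 → Task 9.

Backward pass:
LF_Task 9 = 43; LS_Task 9 = 43−8 = 35
LF_Task 8 = LS_Task 9 = 35; LS_Task 8 = 35−2 = 33
LF_Task 7 = LS_Task 9 = 35; LS_Task 7 = 35−4 = 31
LF_Task 6 = LS_Task 9 = 35; LS_Task 6 = 35−3 = 32
LF_Task 5 = LS_Task 9 = 35; LS_Task 5 = 35−14 = 21
LF_Task 4 = LS_Task 9 = 35; LS_Task 4 = 35−13 = 22
LF_Task 3 = min(LS_Task 4=22, LS_Task 5=21) = 21; LS_Task 3 = 21−9 = 12
LF_Task 2 = min(LS_Task 3=12, LS_Task 6=32) = 12; LS_Task 2 = 12−8 = 4
LF_Task 1 = min(LS_Task 3=12, LS_Task 4=22, LS_Task 7=31, LS_Task 8=33) = 12; LS_Task 1 = 12−12 = 0
Slack_Task 8 = LS_Task 8 − ES_Task 8 = 33 − 12 = 21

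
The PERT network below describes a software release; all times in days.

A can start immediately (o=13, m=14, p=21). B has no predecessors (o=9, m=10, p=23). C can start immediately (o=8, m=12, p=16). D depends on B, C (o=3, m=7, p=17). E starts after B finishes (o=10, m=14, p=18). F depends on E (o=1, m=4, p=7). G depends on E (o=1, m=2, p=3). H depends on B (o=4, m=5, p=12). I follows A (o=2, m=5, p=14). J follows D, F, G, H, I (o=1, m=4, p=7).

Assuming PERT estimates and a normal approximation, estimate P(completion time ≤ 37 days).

0.838

te_A = (13 + 4·14 + 21)/6 = 90/6 = 15; σ²_A = ((21−13)/6)² = 1.778
te_B = (9 + 4·10 + 23)/6 = 72/6 = 12; σ²_B = ((23−9)/6)² = 5.444
te_C = (8 + 4·12 + 16)/6 = 72/6 = 12; σ²_C = ((16−8)/6)² = 1.778
te_D = (3 + 4·7 + 17)/6 = 48/6 = 8; σ²_D = ((17−3)/6)² = 5.444
te_E = (10 + 4·14 + 18)/6 = 84/6 = 14; σ²_E = ((18−10)/6)² = 1.778
te_F = (1 + 4·4 + 7)/6 = 24/6 = 4; σ²_F = ((7−1)/6)² = 1.000
te_G = (1 + 4·2 + 3)/6 = 12/6 = 2; σ²_G = ((3−1)/6)² = 0.111
te_H = (4 + 4·5 + 12)/6 = 36/6 = 6; σ²_H = ((12−4)/6)² = 1.778
te_I = (2 + 4·5 + 14)/6 = 36/6 = 6; σ²_I = ((14−2)/6)² = 4.000
te_J = (1 + 4·4 + 7)/6 = 24/6 = 4; σ²_J = ((7−1)/6)² = 1.000

Forward pass:
ES_A = 0; EF_A = 15
ES_B = 0; EF_B = 12
ES_C = 0; EF_C = 12
ES_D = max(EF_B=12, EF_C=12) = 12; EF_D = 12+8 = 20
ES_E = 12; EF_E = 12+14 = 26
ES_F = 26; EF_F = 26+4 = 30
ES_G = 26; EF_G = 26+2 = 28
ES_H = 12; EF_H = 12+6 = 18
ES_I = 15; EF_I = 15+6 = 21
ES_J = max(EF_D=20, EF_F=30, EF_G=28, EF_H=18, EF_I=21) = 30; EF_J = 30+4 = 34
Expected project duration μ = 34 days. Critical path: B → E → F → J.

Variance along critical path = 5.444 + 1.778 + 1.000 + 1.000 = 9.222; σ = √9.222 = 3.037 days.
Z = (37 − 34) / 3.037 = 0.988
P(T ≤ 37) = Φ(0.988) ≈ 0.838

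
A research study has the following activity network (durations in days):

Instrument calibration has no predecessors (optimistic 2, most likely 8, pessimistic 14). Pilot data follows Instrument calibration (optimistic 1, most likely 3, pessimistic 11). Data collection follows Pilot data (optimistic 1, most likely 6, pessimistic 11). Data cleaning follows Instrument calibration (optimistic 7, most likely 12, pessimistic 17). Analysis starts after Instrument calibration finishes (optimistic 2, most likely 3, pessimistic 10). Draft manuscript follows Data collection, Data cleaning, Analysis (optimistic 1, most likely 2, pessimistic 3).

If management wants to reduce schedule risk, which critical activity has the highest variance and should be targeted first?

Instrument calibration

te_Instrument calibration = (2 + 4·8 + 14)/6 = 48/6 = 8; σ²_Instrument calibration = ((14−2)/6)² = 4.000
te_Pilot data = (1 + 4·3 + 11)/6 = 24/6 = 4; σ²_Pilot data = ((11−1)/6)² = 2.778
te_Data collection = (1 + 4·6 + 11)/6 = 36/6 = 6; σ²_Data collection = ((11−1)/6)² = 2.778
te_Data cleaning = (7 + 4·12 + 17)/6 = 72/6 = 12; σ²_Data cleaning = ((17−7)/6)² = 2.778
te_Analysis = (2 + 4·3 + 10)/6 = 24/6 = 4; σ²_Analysis = ((10−2)/6)² = 1.778
te_Draft manuscript = (1 + 4·2 + 3)/6 = 12/6 = 2; σ²_Draft manuscript = ((3−1)/6)² = 0.111

Forward pass:
ES_Instrument calibration = 0; EF_Instrument calibration = 8
ES_Pilot data = 8; EF_Pilot data = 8+4 = 12
ES_Data collection = 12; EF_Data collection = 12+6 = 18
ES_Data cleaning = 8; EF_Data cleaning = 8+12 = 20
ES_Analysis = 8; EF_Analysis = 8+4 = 12
ES_Draft manuscript = max(EF_Data collection=18, EF_Data cleaning=20, EF_Analysis=12) = 20; EF_Draft manuscript = 20+2 = 22
Expected project duration μ = 22 days. Critical path: Instrument calibration → Data cleaning → Draft manuscript.

Variances on critical path: σ²_Instrument calibration=4.000, σ²_Data cleaning=2.778, σ²_Draft manuscript=0.111.
Largest is σ²_Instrument calibration = 4.000.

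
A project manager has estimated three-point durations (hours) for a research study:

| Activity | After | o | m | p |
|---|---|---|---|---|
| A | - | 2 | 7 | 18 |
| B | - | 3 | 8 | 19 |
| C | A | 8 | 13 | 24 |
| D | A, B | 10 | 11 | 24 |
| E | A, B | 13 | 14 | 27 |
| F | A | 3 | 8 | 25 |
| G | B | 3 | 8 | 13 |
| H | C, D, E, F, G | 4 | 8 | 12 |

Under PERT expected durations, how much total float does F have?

7 hours

te_A = (2 + 4·7 + 18)/6 = 48/6 = 8
te_B = (3 + 4·8 + 19)/6 = 54/6 = 9
te_C = (8 + 4·13 + 24)/6 = 84/6 = 14
te_D = (10 + 4·11 + 24)/6 = 78/6 = 13
te_E = (13 + 4·14 + 27)/6 = 96/6 = 16
te_F = (3 + 4·8 + 25)/6 = 60/6 = 10
te_G = (3 + 4·8 + 13)/6 = 48/6 = 8
te_H = (4 + 4·8 + 12)/6 = 48/6 = 8

Forward pass:
ES_A = 0; EF_A = 8
ES_B = 0; EF_B = 9
ES_C = 8; EF_C = 8+14 = 22
ES_D = max(EF_A=8, EF_B=9) = 9; EF_D = 9+13 = 22
ES_E = max(EF_A=8, EF_B=9) = 9; EF_E = 9+16 = 25
ES_F = 8; EF_F = 8+10 = 18
ES_G = 9; EF_G = 9+8 = 17
ES_H = max(EF_C=22, EF_D=22, EF_E=25, EF_F=18, EF_G=17) = 25; EF_H = 25+8 = 33
Expected project duration μ = 33 hours. Critical path: B → E → H.

Backward pass:
LF_H = 33; LS_H = 33−8 = 25
LF_G = LS_H = 25; LS_G = 25−8 = 17
LF_F = LS_H = 25; LS_F = 25−10 = 15
LF_E = LS_H = 25; LS_E = 25−16 = 9
LF_D = LS_H = 25; LS_D = 25−13 = 12
LF_C = LS_H = 25; LS_C = 25−14 = 11
LF_B = min(LS_D=12, LS_E=9, LS_G=17) = 9; LS_B = 9−9 = 0
LF_A = min(LS_C=11, LS_D=12, LS_E=9, LS_F=15) = 9; LS_A = 9−8 = 1
Slack_F = LS_F − ES_F = 15 − 8 = 7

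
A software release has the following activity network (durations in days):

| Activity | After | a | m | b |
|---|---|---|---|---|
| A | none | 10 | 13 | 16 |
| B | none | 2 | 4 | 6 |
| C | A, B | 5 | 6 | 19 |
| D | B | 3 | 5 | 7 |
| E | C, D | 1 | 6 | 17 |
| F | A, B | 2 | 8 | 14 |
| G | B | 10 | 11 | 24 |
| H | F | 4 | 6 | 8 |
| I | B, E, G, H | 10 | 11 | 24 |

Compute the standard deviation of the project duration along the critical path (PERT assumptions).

4.36 days

te_A = (10 + 4·13 + 16)/6 = 78/6 = 13; σ²_A = ((16−10)/6)² = 1.000
te_B = (2 + 4·4 + 6)/6 = 24/6 = 4; σ²_B = ((6−2)/6)² = 0.444
te_C = (5 + 4·6 + 19)/6 = 48/6 = 8; σ²_C = ((19−5)/6)² = 5.444
te_D = (3 + 4·5 + 7)/6 = 30/6 = 5; σ²_D = ((7−3)/6)² = 0.444
te_E = (1 + 4·6 + 17)/6 = 42/6 = 7; σ²_E = ((17−1)/6)² = 7.111
te_F = (2 + 4·8 + 14)/6 = 48/6 = 8; σ²_F = ((14−2)/6)² = 4.000
te_G = (10 + 4·11 + 24)/6 = 78/6 = 13; σ²_G = ((24−10)/6)² = 5.444
te_H = (4 + 4·6 + 8)/6 = 36/6 = 6; σ²_H = ((8−4)/6)² = 0.444
te_I = (10 + 4·11 + 24)/6 = 78/6 = 13; σ²_I = ((24−10)/6)² = 5.444

Forward pass:
ES_A = 0; EF_A = 13
ES_B = 0; EF_B = 4
ES_C = max(EF_A=13, EF_B=4) = 13; EF_C = 13+8 = 21
ES_D = 4; EF_D = 4+5 = 9
ES_E = max(EF_C=21, EF_D=9) = 21; EF_E = 21+7 = 28
ES_F = max(EF_A=13, EF_B=4) = 13; EF_F = 13+8 = 21
ES_G = 4; EF_G = 4+13 = 17
ES_H = 21; EF_H = 21+6 = 27
ES_I = max(EF_B=4, EF_E=28, EF_G=17, EF_H=27) = 28; EF_I = 28+13 = 41
Expected project duration μ = 41 days. Critical path: A → C → E → I.

Variance along critical path = 1.000 + 5.444 + 7.111 + 5.444 = 19.000
σ = √19.000 = 4.359 days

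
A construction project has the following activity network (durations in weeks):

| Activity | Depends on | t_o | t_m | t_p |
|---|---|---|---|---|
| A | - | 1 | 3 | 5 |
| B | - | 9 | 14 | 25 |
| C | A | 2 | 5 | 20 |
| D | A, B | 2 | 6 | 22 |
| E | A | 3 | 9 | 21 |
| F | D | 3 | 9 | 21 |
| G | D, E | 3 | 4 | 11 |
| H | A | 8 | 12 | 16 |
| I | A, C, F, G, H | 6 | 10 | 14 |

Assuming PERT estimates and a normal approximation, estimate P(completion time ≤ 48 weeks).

0.823

te_A = (1 + 4·3 + 5)/6 = 18/6 = 3; σ²_A = ((5−1)/6)² = 0.444
te_B = (9 + 4·14 + 25)/6 = 90/6 = 15; σ²_B = ((25−9)/6)² = 7.111
te_C = (2 + 4·5 + 20)/6 = 42/6 = 7; σ²_C = ((20−2)/6)² = 9.000
te_D = (2 + 4·6 + 22)/6 = 48/6 = 8; σ²_D = ((22−2)/6)² = 11.111
te_E = (3 + 4·9 + 21)/6 = 60/6 = 10; σ²_E = ((21−3)/6)² = 9.000
te_F = (3 + 4·9 + 21)/6 = 60/6 = 10; σ²_F = ((21−3)/6)² = 9.000
te_G = (3 + 4·4 + 11)/6 = 30/6 = 5; σ²_G = ((11−3)/6)² = 1.778
te_H = (8 + 4·12 + 16)/6 = 72/6 = 12; σ²_H = ((16−8)/6)² = 1.778
te_I = (6 + 4·10 + 14)/6 = 60/6 = 10; σ²_I = ((14−6)/6)² = 1.778

Forward pass:
ES_A = 0; EF_A = 3
ES_B = 0; EF_B = 15
ES_C = 3; EF_C = 3+7 = 10
ES_D = max(EF_A=3, EF_B=15) = 15; EF_D = 15+8 = 23
ES_E = 3; EF_E = 3+10 = 13
ES_F = 23; EF_F = 23+10 = 33
ES_G = max(EF_D=23, EF_E=13) = 23; EF_G = 23+5 = 28
ES_H = 3; EF_H = 3+12 = 15
ES_I = max(EF_A=3, EF_C=10, EF_F=33, EF_G=28, EF_H=15) = 33; EF_I = 33+10 = 43
Expected project duration μ = 43 weeks. Critical path: B → D → F → I.

Variance along critical path = 7.111 + 11.111 + 9.000 + 1.778 = 29.000; σ = √29.000 = 5.385 weeks.
Z = (48 − 43) / 5.385 = 0.928
P(T ≤ 48) = Φ(0.928) ≈ 0.823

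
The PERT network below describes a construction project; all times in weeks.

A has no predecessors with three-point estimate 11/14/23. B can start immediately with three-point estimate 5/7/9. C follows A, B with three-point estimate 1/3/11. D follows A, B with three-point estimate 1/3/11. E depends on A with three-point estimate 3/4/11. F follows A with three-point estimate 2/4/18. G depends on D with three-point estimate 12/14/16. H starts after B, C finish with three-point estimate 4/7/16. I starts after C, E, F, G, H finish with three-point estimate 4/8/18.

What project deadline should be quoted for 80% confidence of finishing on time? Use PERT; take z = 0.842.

te_A = (11 + 4·14 + 23)/6 = 90/6 = 15; σ²_A = ((23−11)/6)² = 4.000
te_B = (5 + 4·7 + 9)/6 = 42/6 = 7; σ²_B = ((9−5)/6)² = 0.444
te_C = (1 + 4·3 + 11)/6 = 24/6 = 4; σ²_C = ((11−1)/6)² = 2.778
te_D = (1 + 4·3 + 11)/6 = 24/6 = 4; σ²_D = ((11−1)/6)² = 2.778
te_E = (3 + 4·4 + 11)/6 = 30/6 = 5; σ²_E = ((11−3)/6)² = 1.778
te_F = (2 + 4·4 + 18)/6 = 36/6 = 6; σ²_F = ((18−2)/6)² = 7.111
te_G = (12 + 4·14 + 16)/6 = 84/6 = 14; σ²_G = ((16−12)/6)² = 0.444
te_H = (4 + 4·7 + 16)/6 = 48/6 = 8; σ²_H = ((16−4)/6)² = 4.000
te_I = (4 + 4·8 + 18)/6 = 54/6 = 9; σ²_I = ((18−4)/6)² = 5.444

Forward pass:
ES_A = 0; EF_A = 15
ES_B = 0; EF_B = 7
ES_C = max(EF_A=15, EF_B=7) = 15; EF_C = 15+4 = 19
ES_D = max(EF_A=15, EF_B=7) = 15; EF_D = 15+4 = 19
ES_E = 15; EF_E = 15+5 = 20
ES_F = 15; EF_F = 15+6 = 21
ES_G = 19; EF_G = 19+14 = 33
ES_H = max(EF_B=7, EF_C=19) = 19; EF_H = 19+8 = 27
ES_I = max(EF_C=19, EF_E=20, EF_F=21, EF_G=33, EF_H=27) = 33; EF_I = 33+9 = 42
Expected project duration μ = 42 weeks. Critical path: A → D → G → I.

Variance along critical path = 4.000 + 2.778 + 0.444 + 5.444 = 12.667; σ = 3.559 weeks.
D = μ + z·σ = 42 + 0.842·3.559 = 45.0 weeks

45.0 weeks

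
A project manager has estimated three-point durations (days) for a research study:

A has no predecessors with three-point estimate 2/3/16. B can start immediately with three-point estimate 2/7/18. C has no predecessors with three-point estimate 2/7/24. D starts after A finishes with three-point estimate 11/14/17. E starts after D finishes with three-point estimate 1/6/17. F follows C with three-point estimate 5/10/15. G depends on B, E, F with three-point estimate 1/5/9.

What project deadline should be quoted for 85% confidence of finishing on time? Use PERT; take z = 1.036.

te_A = (2 + 4·3 + 16)/6 = 30/6 = 5; σ²_A = ((16−2)/6)² = 5.444
te_B = (2 + 4·7 + 18)/6 = 48/6 = 8; σ²_B = ((18−2)/6)² = 7.111
te_C = (2 + 4·7 + 24)/6 = 54/6 = 9; σ²_C = ((24−2)/6)² = 13.444
te_D = (11 + 4·14 + 17)/6 = 84/6 = 14; σ²_D = ((17−11)/6)² = 1.000
te_E = (1 + 4·6 + 17)/6 = 42/6 = 7; σ²_E = ((17−1)/6)² = 7.111
te_F = (5 + 4·10 + 15)/6 = 60/6 = 10; σ²_F = ((15−5)/6)² = 2.778
te_G = (1 + 4·5 + 9)/6 = 30/6 = 5; σ²_G = ((9−1)/6)² = 1.778

Forward pass:
ES_A = 0; EF_A = 5
ES_B = 0; EF_B = 8
ES_C = 0; EF_C = 9
ES_D = 5; EF_D = 5+14 = 19
ES_E = 19; EF_E = 19+7 = 26
ES_F = 9; EF_F = 9+10 = 19
ES_G = max(EF_B=8, EF_E=26, EF_F=19) = 26; EF_G = 26+5 = 31
Expected project duration μ = 31 days. Critical path: A → D → E → G.

Variance along critical path = 5.444 + 1.000 + 7.111 + 1.778 = 15.333; σ = 3.916 days.
D = μ + z·σ = 31 + 1.036·3.916 = 35.1 days

35.1 days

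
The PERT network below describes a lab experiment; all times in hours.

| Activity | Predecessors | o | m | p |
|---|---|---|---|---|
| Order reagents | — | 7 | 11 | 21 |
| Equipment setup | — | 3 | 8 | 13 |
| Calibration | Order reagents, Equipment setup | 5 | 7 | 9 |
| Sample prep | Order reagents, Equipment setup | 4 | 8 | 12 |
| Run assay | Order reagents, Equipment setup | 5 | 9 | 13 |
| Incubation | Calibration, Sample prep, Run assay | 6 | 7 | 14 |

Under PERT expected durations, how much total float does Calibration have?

te_Order reagents = (7 + 4·11 + 21)/6 = 72/6 = 12
te_Equipment setup = (3 + 4·8 + 13)/6 = 48/6 = 8
te_Calibration = (5 + 4·7 + 9)/6 = 42/6 = 7
te_Sample prep = (4 + 4·8 + 12)/6 = 48/6 = 8
te_Run assay = (5 + 4·9 + 13)/6 = 54/6 = 9
te_Incubation = (6 + 4·7 + 14)/6 = 48/6 = 8

Forward pass:
ES_Order reagents = 0; EF_Order reagents = 12
ES_Equipment setup = 0; EF_Equipment setup = 8
ES_Calibration = max(EF_Order reagents=12, EF_Equipment setup=8) = 12; EF_Calibration = 12+7 = 19
ES_Sample prep = max(EF_Order reagents=12, EF_Equipment setup=8) = 12; EF_Sample prep = 12+8 = 20
ES_Run assay = max(EF_Order reagents=12, EF_Equipment setup=8) = 12; EF_Run assay = 12+9 = 21
ES_Incubation = max(EF_Calibration=19, EF_Sample prep=20, EF_Run assay=21) = 21; EF_Incubation = 21+8 = 29
Expected project duration μ = 29 hours. Critical path: Order reagents → Run assay → Incubation.

Backward pass:
LF_Incubation = 29; LS_Incubation = 29−8 = 21
LF_Run assay = LS_Incubation = 21; LS_Run assay = 21−9 = 12
LF_Sample prep = LS_Incubation = 21; LS_Sample prep = 21−8 = 13
LF_Calibration = LS_Incubation = 21; LS_Calibration = 21−7 = 14
LF_Equipment setup = min(LS_Calibration=14, LS_Sample prep=13, LS_Run assay=12) = 12; LS_Equipment setup = 12−8 = 4
LF_Order reagents = min(LS_Calibration=14, LS_Sample prep=13, LS_Run assay=12) = 12; LS_Order reagents = 12−12 = 0
Slack_Calibration = LS_Calibration − ES_Calibration = 14 − 12 = 2

2 hours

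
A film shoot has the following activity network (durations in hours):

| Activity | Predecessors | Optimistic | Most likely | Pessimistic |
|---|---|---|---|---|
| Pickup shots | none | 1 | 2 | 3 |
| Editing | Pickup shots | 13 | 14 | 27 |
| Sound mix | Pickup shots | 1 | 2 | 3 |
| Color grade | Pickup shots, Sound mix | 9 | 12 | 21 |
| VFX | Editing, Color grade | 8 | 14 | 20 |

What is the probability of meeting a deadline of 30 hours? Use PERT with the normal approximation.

te_Pickup shots = (1 + 4·2 + 3)/6 = 12/6 = 2; σ²_Pickup shots = ((3−1)/6)² = 0.111
te_Editing = (13 + 4·14 + 27)/6 = 96/6 = 16; σ²_Editing = ((27−13)/6)² = 5.444
te_Sound mix = (1 + 4·2 + 3)/6 = 12/6 = 2; σ²_Sound mix = ((3−1)/6)² = 0.111
te_Color grade = (9 + 4·12 + 21)/6 = 78/6 = 13; σ²_Color grade = ((21−9)/6)² = 4.000
te_VFX = (8 + 4·14 + 20)/6 = 84/6 = 14; σ²_VFX = ((20−8)/6)² = 4.000

Forward pass:
ES_Pickup shots = 0; EF_Pickup shots = 2
ES_Editing = 2; EF_Editing = 2+16 = 18
ES_Sound mix = 2; EF_Sound mix = 2+2 = 4
ES_Color grade = max(EF_Pickup shots=2, EF_Sound mix=4) = 4; EF_Color grade = 4+13 = 17
ES_VFX = max(EF_Editing=18, EF_Color grade=17) = 18; EF_VFX = 18+14 = 32
Expected project duration μ = 32 hours. Critical path: Pickup shots → Editing → VFX.

Variance along critical path = 0.111 + 5.444 + 4.000 = 9.556; σ = √9.556 = 3.091 hours.
Z = (30 − 32) / 3.091 = -0.647
P(T ≤ 30) = Φ(-0.647) ≈ 0.259

0.259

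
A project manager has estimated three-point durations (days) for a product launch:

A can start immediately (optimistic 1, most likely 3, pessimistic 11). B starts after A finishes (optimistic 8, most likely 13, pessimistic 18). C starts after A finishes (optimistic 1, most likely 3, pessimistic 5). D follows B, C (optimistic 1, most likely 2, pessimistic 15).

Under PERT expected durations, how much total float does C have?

te_A = (1 + 4·3 + 11)/6 = 24/6 = 4
te_B = (8 + 4·13 + 18)/6 = 78/6 = 13
te_C = (1 + 4·3 + 5)/6 = 18/6 = 3
te_D = (1 + 4·2 + 15)/6 = 24/6 = 4

Forward pass:
ES_A = 0; EF_A = 4
ES_B = 4; EF_B = 4+13 = 17
ES_C = 4; EF_C = 4+3 = 7
ES_D = max(EF_B=17, EF_C=7) = 17; EF_D = 17+4 = 21
Expected project duration μ = 21 days. Critical path: A → B → D.

Backward pass:
LF_D = 21; LS_D = 21−4 = 17
LF_C = LS_D = 17; LS_C = 17−3 = 14
LF_B = LS_D = 17; LS_B = 17−13 = 4
LF_A = min(LS_B=4, LS_C=14) = 4; LS_A = 4−4 = 0
Slack_C = LS_C − ES_C = 14 − 4 = 10

10 days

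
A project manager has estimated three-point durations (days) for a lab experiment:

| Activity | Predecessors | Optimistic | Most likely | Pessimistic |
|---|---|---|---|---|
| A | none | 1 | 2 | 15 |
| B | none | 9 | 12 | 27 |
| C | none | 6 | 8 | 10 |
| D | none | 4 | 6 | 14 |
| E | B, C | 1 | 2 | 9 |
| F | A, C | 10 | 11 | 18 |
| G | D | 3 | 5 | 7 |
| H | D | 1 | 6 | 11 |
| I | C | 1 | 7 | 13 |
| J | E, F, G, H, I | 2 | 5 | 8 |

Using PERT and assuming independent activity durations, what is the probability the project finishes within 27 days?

te_A = (1 + 4·2 + 15)/6 = 24/6 = 4; σ²_A = ((15−1)/6)² = 5.444
te_B = (9 + 4·12 + 27)/6 = 84/6 = 14; σ²_B = ((27−9)/6)² = 9.000
te_C = (6 + 4·8 + 10)/6 = 48/6 = 8; σ²_C = ((10−6)/6)² = 0.444
te_D = (4 + 4·6 + 14)/6 = 42/6 = 7; σ²_D = ((14−4)/6)² = 2.778
te_E = (1 + 4·2 + 9)/6 = 18/6 = 3; σ²_E = ((9−1)/6)² = 1.778
te_F = (10 + 4·11 + 18)/6 = 72/6 = 12; σ²_F = ((18−10)/6)² = 1.778
te_G = (3 + 4·5 + 7)/6 = 30/6 = 5; σ²_G = ((7−3)/6)² = 0.444
te_H = (1 + 4·6 + 11)/6 = 36/6 = 6; σ²_H = ((11−1)/6)² = 2.778
te_I = (1 + 4·7 + 13)/6 = 42/6 = 7; σ²_I = ((13−1)/6)² = 4.000
te_J = (2 + 4·5 + 8)/6 = 30/6 = 5; σ²_J = ((8−2)/6)² = 1.000

Forward pass:
ES_A = 0; EF_A = 4
ES_B = 0; EF_B = 14
ES_C = 0; EF_C = 8
ES_D = 0; EF_D = 7
ES_E = max(EF_B=14, EF_C=8) = 14; EF_E = 14+3 = 17
ES_F = max(EF_A=4, EF_C=8) = 8; EF_F = 8+12 = 20
ES_G = 7; EF_G = 7+5 = 12
ES_H = 7; EF_H = 7+6 = 13
ES_I = 8; EF_I = 8+7 = 15
ES_J = max(EF_E=17, EF_F=20, EF_G=12, EF_H=13, EF_I=15) = 20; EF_J = 20+5 = 25
Expected project duration μ = 25 days. Critical path: C → F → J.

Variance along critical path = 0.444 + 1.778 + 1.000 = 3.222; σ = √3.222 = 1.795 days.
Z = (27 − 25) / 1.795 = 1.114
P(T ≤ 27) = Φ(1.114) ≈ 0.867

0.867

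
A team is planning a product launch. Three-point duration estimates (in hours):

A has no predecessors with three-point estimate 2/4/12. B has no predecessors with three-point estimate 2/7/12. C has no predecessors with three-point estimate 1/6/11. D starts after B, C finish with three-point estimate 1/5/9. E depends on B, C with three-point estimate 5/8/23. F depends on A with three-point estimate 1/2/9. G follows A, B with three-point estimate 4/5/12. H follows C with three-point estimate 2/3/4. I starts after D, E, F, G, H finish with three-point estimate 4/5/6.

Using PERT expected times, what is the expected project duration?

22 hours

te_A = (2 + 4·4 + 12)/6 = 30/6 = 5
te_B = (2 + 4·7 + 12)/6 = 42/6 = 7
te_C = (1 + 4·6 + 11)/6 = 36/6 = 6
te_D = (1 + 4·5 + 9)/6 = 30/6 = 5
te_E = (5 + 4·8 + 23)/6 = 60/6 = 10
te_F = (1 + 4·2 + 9)/6 = 18/6 = 3
te_G = (4 + 4·5 + 12)/6 = 36/6 = 6
te_H = (2 + 4·3 + 4)/6 = 18/6 = 3
te_I = (4 + 4·5 + 6)/6 = 30/6 = 5

Forward pass:
ES_A = 0; EF_A = 5
ES_B = 0; EF_B = 7
ES_C = 0; EF_C = 6
ES_D = max(EF_B=7, EF_C=6) = 7; EF_D = 7+5 = 12
ES_E = max(EF_B=7, EF_C=6) = 7; EF_E = 7+10 = 17
ES_F = 5; EF_F = 5+3 = 8
ES_G = max(EF_A=5, EF_B=7) = 7; EF_G = 7+6 = 13
ES_H = 6; EF_H = 6+3 = 9
ES_I = max(EF_D=12, EF_E=17, EF_F=8, EF_G=13, EF_H=9) = 17; EF_I = 17+5 = 22
Expected project duration μ = 22 hours. Critical path: B → E → I.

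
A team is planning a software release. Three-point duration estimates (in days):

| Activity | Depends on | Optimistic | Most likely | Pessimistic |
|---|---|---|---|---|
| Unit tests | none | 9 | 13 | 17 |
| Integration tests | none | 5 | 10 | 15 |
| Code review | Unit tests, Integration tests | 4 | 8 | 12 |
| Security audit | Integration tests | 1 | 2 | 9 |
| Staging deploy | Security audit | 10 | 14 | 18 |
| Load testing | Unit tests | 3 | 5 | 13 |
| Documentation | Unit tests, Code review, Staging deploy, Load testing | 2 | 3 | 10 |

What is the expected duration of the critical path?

31 days

te_Unit tests = (9 + 4·13 + 17)/6 = 78/6 = 13
te_Integration tests = (5 + 4·10 + 15)/6 = 60/6 = 10
te_Code review = (4 + 4·8 + 12)/6 = 48/6 = 8
te_Security audit = (1 + 4·2 + 9)/6 = 18/6 = 3
te_Staging deploy = (10 + 4·14 + 18)/6 = 84/6 = 14
te_Load testing = (3 + 4·5 + 13)/6 = 36/6 = 6
te_Documentation = (2 + 4·3 + 10)/6 = 24/6 = 4

Forward pass:
ES_Unit tests = 0; EF_Unit tests = 13
ES_Integration tests = 0; EF_Integration tests = 10
ES_Code review = max(EF_Unit tests=13, EF_Integration tests=10) = 13; EF_Code review = 13+8 = 21
ES_Security audit = 10; EF_Security audit = 10+3 = 13
ES_Staging deploy = 13; EF_Staging deploy = 13+14 = 27
ES_Load testing = 13; EF_Load testing = 13+6 = 19
ES_Documentation = max(EF_Unit tests=13, EF_Code review=21, EF_Staging deploy=27, EF_Load testing=19) = 27; EF_Documentation = 27+4 = 31
Expected project duration μ = 31 days. Critical path: Integration tests → Security audit → Staging deploy → Documentation.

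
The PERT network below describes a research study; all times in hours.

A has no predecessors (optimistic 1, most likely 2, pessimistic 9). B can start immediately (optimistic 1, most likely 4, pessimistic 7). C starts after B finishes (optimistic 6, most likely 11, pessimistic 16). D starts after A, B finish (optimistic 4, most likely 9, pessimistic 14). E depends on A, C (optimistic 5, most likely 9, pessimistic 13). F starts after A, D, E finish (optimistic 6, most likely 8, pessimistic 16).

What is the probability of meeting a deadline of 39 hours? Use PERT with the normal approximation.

te_A = (1 + 4·2 + 9)/6 = 18/6 = 3; σ²_A = ((9−1)/6)² = 1.778
te_B = (1 + 4·4 + 7)/6 = 24/6 = 4; σ²_B = ((7−1)/6)² = 1.000
te_C = (6 + 4·11 + 16)/6 = 66/6 = 11; σ²_C = ((16−6)/6)² = 2.778
te_D = (4 + 4·9 + 14)/6 = 54/6 = 9; σ²_D = ((14−4)/6)² = 2.778
te_E = (5 + 4·9 + 13)/6 = 54/6 = 9; σ²_E = ((13−5)/6)² = 1.778
te_F = (6 + 4·8 + 16)/6 = 54/6 = 9; σ²_F = ((16−6)/6)² = 2.778

Forward pass:
ES_A = 0; EF_A = 3
ES_B = 0; EF_B = 4
ES_C = 4; EF_C = 4+11 = 15
ES_D = max(EF_A=3, EF_B=4) = 4; EF_D = 4+9 = 13
ES_E = max(EF_A=3, EF_C=15) = 15; EF_E = 15+9 = 24
ES_F = max(EF_A=3, EF_D=13, EF_E=24) = 24; EF_F = 24+9 = 33
Expected project duration μ = 33 hours. Critical path: B → C → E → F.

Variance along critical path = 1.000 + 2.778 + 1.778 + 2.778 = 8.333; σ = √8.333 = 2.887 hours.
Z = (39 − 33) / 2.887 = 2.078
P(T ≤ 39) = Φ(2.078) ≈ 0.981

0.981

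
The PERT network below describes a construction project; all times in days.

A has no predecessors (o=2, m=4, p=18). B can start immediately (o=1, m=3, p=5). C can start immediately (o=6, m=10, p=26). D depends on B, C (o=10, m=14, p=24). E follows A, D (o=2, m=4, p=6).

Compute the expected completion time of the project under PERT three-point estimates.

te_A = (2 + 4·4 + 18)/6 = 36/6 = 6
te_B = (1 + 4·3 + 5)/6 = 18/6 = 3
te_C = (6 + 4·10 + 26)/6 = 72/6 = 12
te_D = (10 + 4·14 + 24)/6 = 90/6 = 15
te_E = (2 + 4·4 + 6)/6 = 24/6 = 4

Forward pass:
ES_A = 0; EF_A = 6
ES_B = 0; EF_B = 3
ES_C = 0; EF_C = 12
ES_D = max(EF_B=3, EF_C=12) = 12; EF_D = 12+15 = 27
ES_E = max(EF_A=6, EF_D=27) = 27; EF_E = 27+4 = 31
Expected project duration μ = 31 days. Critical path: C → D → E.

31 days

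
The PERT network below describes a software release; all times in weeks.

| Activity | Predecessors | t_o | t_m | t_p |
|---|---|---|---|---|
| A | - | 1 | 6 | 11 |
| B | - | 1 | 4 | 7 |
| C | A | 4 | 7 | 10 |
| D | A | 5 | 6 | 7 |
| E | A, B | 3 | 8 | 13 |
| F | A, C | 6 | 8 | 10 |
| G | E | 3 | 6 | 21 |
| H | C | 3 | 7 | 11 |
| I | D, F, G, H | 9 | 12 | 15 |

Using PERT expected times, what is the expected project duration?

34 weeks

te_A = (1 + 4·6 + 11)/6 = 36/6 = 6
te_B = (1 + 4·4 + 7)/6 = 24/6 = 4
te_C = (4 + 4·7 + 10)/6 = 42/6 = 7
te_D = (5 + 4·6 + 7)/6 = 36/6 = 6
te_E = (3 + 4·8 + 13)/6 = 48/6 = 8
te_F = (6 + 4·8 + 10)/6 = 48/6 = 8
te_G = (3 + 4·6 + 21)/6 = 48/6 = 8
te_H = (3 + 4·7 + 11)/6 = 42/6 = 7
te_I = (9 + 4·12 + 15)/6 = 72/6 = 12

Forward pass:
ES_A = 0; EF_A = 6
ES_B = 0; EF_B = 4
ES_C = 6; EF_C = 6+7 = 13
ES_D = 6; EF_D = 6+6 = 12
ES_E = max(EF_A=6, EF_B=4) = 6; EF_E = 6+8 = 14
ES_F = max(EF_A=6, EF_C=13) = 13; EF_F = 13+8 = 21
ES_G = 14; EF_G = 14+8 = 22
ES_H = 13; EF_H = 13+7 = 20
ES_I = max(EF_D=12, EF_F=21, EF_G=22, EF_H=20) = 22; EF_I = 22+12 = 34
Expected project duration μ = 34 weeks. Critical path: A → E → G → I.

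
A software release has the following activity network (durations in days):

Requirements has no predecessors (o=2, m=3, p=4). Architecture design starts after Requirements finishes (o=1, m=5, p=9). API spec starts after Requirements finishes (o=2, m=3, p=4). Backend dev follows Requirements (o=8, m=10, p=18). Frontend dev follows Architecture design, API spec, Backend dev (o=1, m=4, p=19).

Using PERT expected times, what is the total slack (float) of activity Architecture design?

6 days

te_Requirements = (2 + 4·3 + 4)/6 = 18/6 = 3
te_Architecture design = (1 + 4·5 + 9)/6 = 30/6 = 5
te_API spec = (2 + 4·3 + 4)/6 = 18/6 = 3
te_Backend dev = (8 + 4·10 + 18)/6 = 66/6 = 11
te_Frontend dev = (1 + 4·4 + 19)/6 = 36/6 = 6

Forward pass:
ES_Requirements = 0; EF_Requirements = 3
ES_Architecture design = 3; EF_Architecture design = 3+5 = 8
ES_API spec = 3; EF_API spec = 3+3 = 6
ES_Backend dev = 3; EF_Backend dev = 3+11 = 14
ES_Frontend dev = max(EF_Architecture design=8, EF_API spec=6, EF_Backend dev=14) = 14; EF_Frontend dev = 14+6 = 20
Expected project duration μ = 20 days. Critical path: Requirements → Backend dev → Frontend dev.

Backward pass:
LF_Frontend dev = 20; LS_Frontend dev = 20−6 = 14
LF_Backend dev = LS_Frontend dev = 14; LS_Backend dev = 14−11 = 3
LF_API spec = LS_Frontend dev = 14; LS_API spec = 14−3 = 11
LF_Architecture design = LS_Frontend dev = 14; LS_Architecture design = 14−5 = 9
LF_Requirements = min(LS_Architecture design=9, LS_API spec=11, LS_Backend dev=3) = 3; LS_Requirements = 3−3 = 0
Slack_Architecture design = LS_Architecture design − ES_Architecture design = 9 − 3 = 6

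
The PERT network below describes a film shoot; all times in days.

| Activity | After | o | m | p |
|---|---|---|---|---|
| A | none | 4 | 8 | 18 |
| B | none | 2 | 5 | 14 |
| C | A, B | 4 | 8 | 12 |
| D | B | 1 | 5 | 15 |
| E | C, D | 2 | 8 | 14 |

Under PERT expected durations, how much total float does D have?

5 days

te_A = (4 + 4·8 + 18)/6 = 54/6 = 9
te_B = (2 + 4·5 + 14)/6 = 36/6 = 6
te_C = (4 + 4·8 + 12)/6 = 48/6 = 8
te_D = (1 + 4·5 + 15)/6 = 36/6 = 6
te_E = (2 + 4·8 + 14)/6 = 48/6 = 8

Forward pass:
ES_A = 0; EF_A = 9
ES_B = 0; EF_B = 6
ES_C = max(EF_A=9, EF_B=6) = 9; EF_C = 9+8 = 17
ES_D = 6; EF_D = 6+6 = 12
ES_E = max(EF_C=17, EF_D=12) = 17; EF_E = 17+8 = 25
Expected project duration μ = 25 days. Critical path: A → C → E.

Backward pass:
LF_E = 25; LS_E = 25−8 = 17
LF_D = LS_E = 17; LS_D = 17−6 = 11
LF_C = LS_E = 17; LS_C = 17−8 = 9
LF_B = min(LS_C=9, LS_D=11) = 9; LS_B = 9−6 = 3
LF_A = LS_C = 9; LS_A = 9−9 = 0
Slack_D = LS_D − ES_D = 11 − 6 = 5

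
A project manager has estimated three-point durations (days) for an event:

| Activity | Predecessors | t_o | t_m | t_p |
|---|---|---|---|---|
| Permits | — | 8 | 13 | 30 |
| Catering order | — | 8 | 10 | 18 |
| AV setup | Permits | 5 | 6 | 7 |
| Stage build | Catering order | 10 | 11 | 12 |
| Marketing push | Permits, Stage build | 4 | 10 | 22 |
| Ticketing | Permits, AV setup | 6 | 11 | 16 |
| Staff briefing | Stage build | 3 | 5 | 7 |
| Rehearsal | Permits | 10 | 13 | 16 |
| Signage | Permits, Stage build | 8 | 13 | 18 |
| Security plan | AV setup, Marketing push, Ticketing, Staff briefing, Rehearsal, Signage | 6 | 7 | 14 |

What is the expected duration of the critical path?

43 days

te_Permits = (8 + 4·13 + 30)/6 = 90/6 = 15
te_Catering order = (8 + 4·10 + 18)/6 = 66/6 = 11
te_AV setup = (5 + 4·6 + 7)/6 = 36/6 = 6
te_Stage build = (10 + 4·11 + 12)/6 = 66/6 = 11
te_Marketing push = (4 + 4·10 + 22)/6 = 66/6 = 11
te_Ticketing = (6 + 4·11 + 16)/6 = 66/6 = 11
te_Staff briefing = (3 + 4·5 + 7)/6 = 30/6 = 5
te_Rehearsal = (10 + 4·13 + 16)/6 = 78/6 = 13
te_Signage = (8 + 4·13 + 18)/6 = 78/6 = 13
te_Security plan = (6 + 4·7 + 14)/6 = 48/6 = 8

Forward pass:
ES_Permits = 0; EF_Permits = 15
ES_Catering order = 0; EF_Catering order = 11
ES_AV setup = 15; EF_AV setup = 15+6 = 21
ES_Stage build = 11; EF_Stage build = 11+11 = 22
ES_Marketing push = max(EF_Permits=15, EF_Stage build=22) = 22; EF_Marketing push = 22+11 = 33
ES_Ticketing = max(EF_Permits=15, EF_AV setup=21) = 21; EF_Ticketing = 21+11 = 32
ES_Staff briefing = 22; EF_Staff briefing = 22+5 = 27
ES_Rehearsal = 15; EF_Rehearsal = 15+13 = 28
ES_Signage = max(EF_Permits=15, EF_Stage build=22) = 22; EF_Signage = 22+13 = 35
ES_Security plan = max(EF_AV setup=21, EF_Marketing push=33, EF_Ticketing=32, EF_Staff briefing=27, EF_Rehearsal=28, EF_Signage=35) = 35; EF_Security plan = 35+8 = 43
Expected project duration μ = 43 days. Critical path: Catering order → Stage build → Signage → Security plan.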